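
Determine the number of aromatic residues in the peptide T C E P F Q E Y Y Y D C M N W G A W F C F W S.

F, W, and Y each carry an aromatic ring on the side chain.
Matching residues: F5, Y8, Y9, Y10, W15, W18, F19, F21, W22.

9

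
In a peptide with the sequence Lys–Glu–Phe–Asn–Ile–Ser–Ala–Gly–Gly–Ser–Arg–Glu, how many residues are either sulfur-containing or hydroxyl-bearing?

Sulfur-containing: C, M. Hydroxyl-bearing: S, T, Y.
Sulfur-containing residues here: none (0).
Hydroxyl-bearing residues here: Ser6, Ser10 (2).
The two groups share no amino acid, so total = 0 + 2 = 2.

2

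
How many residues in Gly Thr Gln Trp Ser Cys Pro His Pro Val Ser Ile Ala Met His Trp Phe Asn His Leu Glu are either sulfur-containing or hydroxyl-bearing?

Sulfur-containing: C, M. Hydroxyl-bearing: S, T, Y.
Sulfur-containing residues here: Cys6, Met14 (2).
Hydroxyl-bearing residues here: Thr2, Ser5, Ser11 (3).
The two groups share no amino acid, so total = 2 + 3 = 5.

5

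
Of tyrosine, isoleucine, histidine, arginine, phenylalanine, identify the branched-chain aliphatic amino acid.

V, L, and I make up the branched-chain aliphatic group.
Of the listed options, only isoleucine belongs to this group.

isoleucine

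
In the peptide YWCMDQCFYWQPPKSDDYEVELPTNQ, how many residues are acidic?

Only D (aspartate) and E (glutamate) carry a side-chain carboxylic acid.
Matching residues: D5, D16, D17, E19, E21.

5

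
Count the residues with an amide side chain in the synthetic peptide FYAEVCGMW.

The amide-side-chain residues are Asn (N) and Gln (Q).
None of the 9 residues belong to this group.

0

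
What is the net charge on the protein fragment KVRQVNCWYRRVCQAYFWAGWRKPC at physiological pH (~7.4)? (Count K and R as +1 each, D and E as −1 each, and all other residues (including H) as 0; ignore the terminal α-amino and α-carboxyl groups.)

+6

Positive (K, R): K1, R3, R10, R11, R22, K23 → +6.
Negative (D, E): none → −0.
Net charge = (+6) + (−0) = +6.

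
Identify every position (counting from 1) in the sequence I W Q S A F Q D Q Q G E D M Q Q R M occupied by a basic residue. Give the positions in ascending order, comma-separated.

17

Matching residues: R17.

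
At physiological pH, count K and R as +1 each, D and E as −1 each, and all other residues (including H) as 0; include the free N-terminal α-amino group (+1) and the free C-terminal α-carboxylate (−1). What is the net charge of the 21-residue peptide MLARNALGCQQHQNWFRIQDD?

0

Positive (K, R): R4, R17 → +2.
Negative (D, E): D20, D21 → −2.
The N-terminus (+1) and C-terminus (−1) cancel.
Net charge = (+2) + (−2) = 0.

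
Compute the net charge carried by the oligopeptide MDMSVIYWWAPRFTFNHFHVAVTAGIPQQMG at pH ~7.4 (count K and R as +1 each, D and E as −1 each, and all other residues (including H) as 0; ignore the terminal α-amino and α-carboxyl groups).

Positive (K, R): R12 → +1.
Negative (D, E): D2 → −1.
Net charge = (+1) + (−1) = 0.

0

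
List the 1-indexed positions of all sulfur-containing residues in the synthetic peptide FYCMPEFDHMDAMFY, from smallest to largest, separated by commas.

3, 4, 10, 13

Cysteine (C, thiol) and methionine (M, thioether) are the two sulfur-containing amino acids.
Matching residues: C3, M4, M10, M13.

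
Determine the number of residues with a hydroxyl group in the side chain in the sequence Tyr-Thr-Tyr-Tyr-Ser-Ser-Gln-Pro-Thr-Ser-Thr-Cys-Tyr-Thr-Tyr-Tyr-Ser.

S, T, and Y are the three residues with a side-chain hydroxyl.
Matching residues: Tyr1, Thr2, Tyr3, Tyr4, Ser5, Ser6, Thr9, Ser10, Thr11, Tyr13, Thr14, Tyr15, Tyr16, Ser17.

14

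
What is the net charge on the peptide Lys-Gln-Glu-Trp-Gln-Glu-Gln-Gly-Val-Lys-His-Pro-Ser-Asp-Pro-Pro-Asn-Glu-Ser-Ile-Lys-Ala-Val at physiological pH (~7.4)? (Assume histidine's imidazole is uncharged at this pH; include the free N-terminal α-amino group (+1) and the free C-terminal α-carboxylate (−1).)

The side chains ionized at physiological pH are Lys/Arg (+1) and Asp/Glu (−1); with His treated as neutral, nothing else contributes.
Positive (K, R): Lys1, Lys10, Lys21 → +3.
Negative (D, E): Glu3, Glu6, Asp14, Glu18 → −4.
The N-terminus (+1) and C-terminus (−1) cancel.
Net charge = (+3) + (−4) = −1.

-1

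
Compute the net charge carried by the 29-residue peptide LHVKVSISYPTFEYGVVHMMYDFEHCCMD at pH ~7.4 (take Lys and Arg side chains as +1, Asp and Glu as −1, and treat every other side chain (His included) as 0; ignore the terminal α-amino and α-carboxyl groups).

Positive (K, R): K4 → +1.
Negative (D, E): E13, D22, E24, D29 → −4.
Net charge = (+1) + (−4) = −3.

-3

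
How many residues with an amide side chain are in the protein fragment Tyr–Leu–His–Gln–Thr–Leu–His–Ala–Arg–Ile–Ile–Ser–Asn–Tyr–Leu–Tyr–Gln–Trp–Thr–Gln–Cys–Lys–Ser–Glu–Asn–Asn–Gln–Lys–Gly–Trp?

Only N (asparagine) and Q (glutamine) carry a side-chain carboxamide.
Matching residues: Gln4, Asn13, Gln17, Gln20, Asn25, Asn26, Gln27.

7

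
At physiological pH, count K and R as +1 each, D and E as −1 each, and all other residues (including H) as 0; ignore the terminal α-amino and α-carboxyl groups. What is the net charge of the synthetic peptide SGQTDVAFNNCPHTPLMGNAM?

-1

Positive (K, R): none → +0.
Negative (D, E): D5 → −1.
Net charge = (+0) + (−1) = −1.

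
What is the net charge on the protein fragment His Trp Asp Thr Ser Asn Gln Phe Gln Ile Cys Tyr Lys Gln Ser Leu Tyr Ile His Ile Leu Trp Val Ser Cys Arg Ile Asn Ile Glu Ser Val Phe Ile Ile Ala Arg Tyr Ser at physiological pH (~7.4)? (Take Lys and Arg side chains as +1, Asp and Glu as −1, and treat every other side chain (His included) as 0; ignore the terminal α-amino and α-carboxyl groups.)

Positive (K, R): Lys13, Arg26, Arg37 → +3.
Negative (D, E): Asp3, Glu30 → −2.
Net charge = (+3) + (−2) = +1.

+1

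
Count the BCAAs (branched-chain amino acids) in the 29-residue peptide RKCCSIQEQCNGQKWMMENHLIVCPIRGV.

V, L, and I make up the branched-chain aliphatic group.
Matching residues: I6, L21, I22, V23, I26, V29.

6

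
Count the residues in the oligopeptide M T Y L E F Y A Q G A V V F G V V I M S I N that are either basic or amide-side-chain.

2

Basic: H, K, R. Amide-side-chain: N, Q.
Basic residues here: none (0).
Amide-side-chain residues here: Q9, N22 (2).
The two groups share no amino acid, so total = 0 + 2 = 2.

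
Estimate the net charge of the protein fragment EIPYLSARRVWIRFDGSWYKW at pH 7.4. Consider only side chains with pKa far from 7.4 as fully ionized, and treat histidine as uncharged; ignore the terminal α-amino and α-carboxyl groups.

+2

At pH ~7.4 the Lys and Arg side chains are protonated (+1), the Asp and Glu side chains are deprotonated (−1), and with His taken as neutral all other side chains carry no charge.
Positive (K, R): R8, R9, R13, K20 → +4.
Negative (D, E): E1, D15 → −2.
Net charge = (+4) + (−2) = +2.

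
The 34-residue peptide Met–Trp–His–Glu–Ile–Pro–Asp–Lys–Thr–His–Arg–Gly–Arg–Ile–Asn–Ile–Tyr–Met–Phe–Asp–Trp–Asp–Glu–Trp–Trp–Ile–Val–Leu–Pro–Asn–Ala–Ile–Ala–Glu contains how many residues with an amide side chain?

2

The amide-side-chain residues are Asn (N) and Gln (Q).
Matching residues: Asn15, Asn30.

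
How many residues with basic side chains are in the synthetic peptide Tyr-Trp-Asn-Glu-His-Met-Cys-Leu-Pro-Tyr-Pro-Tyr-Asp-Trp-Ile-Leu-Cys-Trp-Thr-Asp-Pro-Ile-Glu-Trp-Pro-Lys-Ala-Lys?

3

K, R, and H are the three residues with basic side chains (ε-amine, guanidinium, and imidazole respectively).
Matching residues: His5, Lys26, Lys28.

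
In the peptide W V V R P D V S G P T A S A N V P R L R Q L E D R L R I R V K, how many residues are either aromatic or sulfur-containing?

1

Aromatic: F, W, Y. Sulfur-containing: C, M.
Aromatic residues here: W1 (1).
Sulfur-containing residues here: none (0).
The two groups share no amino acid, so total = 1 + 0 = 1.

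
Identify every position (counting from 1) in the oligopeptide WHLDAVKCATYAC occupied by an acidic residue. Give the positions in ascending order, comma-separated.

4

Matching residues: D4.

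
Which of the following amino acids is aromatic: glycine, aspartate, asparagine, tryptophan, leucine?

Phenylalanine (F), tryptophan (W), and tyrosine (Y) have aromatic ring side chains.
Of the listed options, only tryptophan belongs to this group.

tryptophan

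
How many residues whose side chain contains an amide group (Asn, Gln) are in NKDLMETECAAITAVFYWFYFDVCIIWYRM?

1

Matching residues: N1.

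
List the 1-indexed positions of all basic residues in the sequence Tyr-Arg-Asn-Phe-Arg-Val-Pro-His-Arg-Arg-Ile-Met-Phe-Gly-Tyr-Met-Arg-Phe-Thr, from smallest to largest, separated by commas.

K, R, and H are the three residues with basic side chains (ε-amine, guanidinium, and imidazole respectively).
Matching residues: Arg2, Arg5, His8, Arg9, Arg10, Arg17.

2, 5, 8, 9, 10, 17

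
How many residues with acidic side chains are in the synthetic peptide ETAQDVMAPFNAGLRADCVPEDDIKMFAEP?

Only D (aspartate) and E (glutamate) carry a side-chain carboxylic acid.
Matching residues: E1, D5, D17, E21, D22, D23, E29.

7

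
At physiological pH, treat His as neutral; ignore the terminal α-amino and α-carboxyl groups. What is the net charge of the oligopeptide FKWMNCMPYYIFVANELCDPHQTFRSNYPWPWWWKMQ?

The side chains ionized at physiological pH are Lys/Arg (+1) and Asp/Glu (−1); with His treated as neutral, nothing else contributes.
Positive (K, R): K2, R25, K35 → +3.
Negative (D, E): E16, D19 → −2.
Net charge = (+3) + (−2) = +1.

+1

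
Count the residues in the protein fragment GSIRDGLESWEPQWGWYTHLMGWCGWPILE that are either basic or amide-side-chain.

3

Basic: H, K, R. Amide-side-chain: N, Q.
Basic residues here: R4, H19 (2).
Amide-side-chain residues here: Q13 (1).
The two groups share no amino acid, so total = 2 + 1 = 3.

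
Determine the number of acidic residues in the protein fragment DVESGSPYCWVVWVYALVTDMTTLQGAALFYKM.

The acidic residues are Asp (D) and Glu (E), whose side chains end in a carboxylate group.
Matching residues: D1, E3, D20.

3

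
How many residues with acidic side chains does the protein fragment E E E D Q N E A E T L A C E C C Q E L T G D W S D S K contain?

Only D (aspartate) and E (glutamate) carry a side-chain carboxylic acid.
Matching residues: E1, E2, E3, D4, E7, E9, E14, E18, D22, D25.

10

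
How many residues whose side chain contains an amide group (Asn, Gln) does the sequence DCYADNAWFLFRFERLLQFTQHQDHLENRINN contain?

7

Matching residues: N6, Q18, Q21, Q23, N28, N31, N32.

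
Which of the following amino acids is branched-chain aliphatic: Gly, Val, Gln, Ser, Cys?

V, L, and I make up the branched-chain aliphatic group.
Of the listed options, only Val belongs to this group.

Val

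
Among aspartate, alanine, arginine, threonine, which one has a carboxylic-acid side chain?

aspartate

The acidic residues are Asp (D) and Glu (E), whose side chains end in a carboxylate group.
Of the listed options, only aspartate belongs to this group.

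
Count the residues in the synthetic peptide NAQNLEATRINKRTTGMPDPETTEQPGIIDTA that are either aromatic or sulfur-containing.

Aromatic: F, W, Y. Sulfur-containing: C, M.
Aromatic residues here: none (0).
Sulfur-containing residues here: M17 (1).
The two groups share no amino acid, so total = 0 + 1 = 1.

1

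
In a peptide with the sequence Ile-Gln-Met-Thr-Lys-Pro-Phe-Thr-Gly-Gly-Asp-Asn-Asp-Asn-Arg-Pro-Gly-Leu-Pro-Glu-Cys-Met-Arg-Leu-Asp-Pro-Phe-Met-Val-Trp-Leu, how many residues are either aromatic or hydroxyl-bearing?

Aromatic: F, W, Y. Hydroxyl-bearing: S, T, Y.
Aromatic residues here: Phe7, Phe27, Trp30 (3).
Hydroxyl-bearing residues here: Thr4, Thr8 (2).
(Y belongs to both groups, but none appear in this sequence.) Total = 3 + 2 = 5.

5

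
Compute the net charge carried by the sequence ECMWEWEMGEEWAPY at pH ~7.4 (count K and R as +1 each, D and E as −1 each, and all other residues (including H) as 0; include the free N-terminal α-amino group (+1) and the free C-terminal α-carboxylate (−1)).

Positive (K, R): none → +0.
Negative (D, E): E1, E5, E7, E10, E11 → −5.
The N-terminus (+1) and C-terminus (−1) cancel.
Net charge = (+0) + (−5) = −5.

-5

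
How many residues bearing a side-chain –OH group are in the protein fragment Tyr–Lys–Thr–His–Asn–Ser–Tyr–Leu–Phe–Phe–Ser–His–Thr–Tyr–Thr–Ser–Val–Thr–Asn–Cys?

The –OH-bearing residues are Ser, Thr (aliphatic alcohols), and Tyr (phenol).
Matching residues: Tyr1, Thr3, Ser6, Tyr7, Ser11, Thr13, Tyr14, Thr15, Ser16, Thr18.

10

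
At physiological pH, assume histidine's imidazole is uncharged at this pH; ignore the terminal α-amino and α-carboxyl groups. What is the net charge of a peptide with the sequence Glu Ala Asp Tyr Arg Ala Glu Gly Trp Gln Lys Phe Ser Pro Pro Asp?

The side chains ionized at physiological pH are Lys/Arg (+1) and Asp/Glu (−1); with His treated as neutral, nothing else contributes.
Positive (K, R): Arg5, Lys11 → +2.
Negative (D, E): Glu1, Asp3, Glu7, Asp16 → −4.
Net charge = (+2) + (−4) = −2.

-2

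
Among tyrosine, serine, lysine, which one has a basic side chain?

lysine

Lysine (K), arginine (R), and histidine (H) have basic, nitrogen-containing side chains.
Of the listed options, only lysine belongs to this group.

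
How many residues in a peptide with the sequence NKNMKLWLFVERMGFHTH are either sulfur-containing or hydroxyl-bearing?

3

Sulfur-containing: C, M. Hydroxyl-bearing: S, T, Y.
Sulfur-containing residues here: M4, M13 (2).
Hydroxyl-bearing residues here: T17 (1).
The two groups share no amino acid, so total = 2 + 1 = 3.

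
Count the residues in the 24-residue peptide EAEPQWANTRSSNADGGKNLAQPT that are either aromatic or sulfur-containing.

Aromatic: F, W, Y. Sulfur-containing: C, M.
Aromatic residues here: W6 (1).
Sulfur-containing residues here: none (0).
The two groups share no amino acid, so total = 1 + 0 = 1.

1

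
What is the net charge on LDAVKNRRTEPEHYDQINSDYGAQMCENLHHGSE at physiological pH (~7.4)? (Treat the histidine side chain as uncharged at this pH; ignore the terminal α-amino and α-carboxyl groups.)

The side chains ionized at physiological pH are Lys/Arg (+1) and Asp/Glu (−1); with His treated as neutral, nothing else contributes.
Positive (K, R): K5, R7, R8 → +3.
Negative (D, E): D2, E10, E12, D15, D20, E27, E34 → −7.
Net charge = (+3) + (−7) = −4.

-4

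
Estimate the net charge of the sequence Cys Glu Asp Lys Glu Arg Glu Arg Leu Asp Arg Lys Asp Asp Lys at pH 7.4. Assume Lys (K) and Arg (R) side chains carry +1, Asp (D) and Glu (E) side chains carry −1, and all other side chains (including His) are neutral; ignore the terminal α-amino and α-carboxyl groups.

Positive (K, R): Lys4, Arg6, Arg8, Arg11, Lys12, Lys15 → +6.
Negative (D, E): Glu2, Asp3, Glu5, Glu7, Asp10, Asp13, Asp14 → −7.
Net charge = (+6) + (−7) = −1.

-1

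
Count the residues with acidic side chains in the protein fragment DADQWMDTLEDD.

Aspartate (D) and glutamate (E) have carboxylic-acid side chains and are the acidic amino acids.
Matching residues: D1, D3, D7, E10, D11, D12.

6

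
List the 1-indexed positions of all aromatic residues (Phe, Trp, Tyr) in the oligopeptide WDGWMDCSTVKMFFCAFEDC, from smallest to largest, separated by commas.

Matching residues: W1, W4, F13, F14, F17.

1, 4, 13, 14, 17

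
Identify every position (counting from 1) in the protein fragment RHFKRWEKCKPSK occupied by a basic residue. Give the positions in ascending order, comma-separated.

Matching residues: R1, H2, K4, R5, K8, K10, K13.

1, 2, 4, 5, 8, 10, 13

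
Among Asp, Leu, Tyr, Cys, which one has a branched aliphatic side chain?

Valine (V), leucine (L), and isoleucine (I) are the branched-chain amino acids.
Of the listed options, only Leu belongs to this group.

Leu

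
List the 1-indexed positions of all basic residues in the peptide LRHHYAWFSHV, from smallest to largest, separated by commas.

K, R, and H are the three residues with basic side chains (ε-amine, guanidinium, and imidazole respectively).
Matching residues: R2, H3, H4, H10.

2, 3, 4, 10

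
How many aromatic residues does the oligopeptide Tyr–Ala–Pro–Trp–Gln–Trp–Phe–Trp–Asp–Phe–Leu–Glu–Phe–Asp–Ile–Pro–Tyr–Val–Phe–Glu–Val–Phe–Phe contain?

F, W, and Y each carry an aromatic ring on the side chain.
Matching residues: Tyr1, Trp4, Trp6, Phe7, Trp8, Phe10, Phe13, Tyr17, Phe19, Phe22, Phe23.

11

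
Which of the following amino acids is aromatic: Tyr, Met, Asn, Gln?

Tyr

Phenylalanine (F), tryptophan (W), and tyrosine (Y) have aromatic ring side chains.
Of the listed options, only Tyr belongs to this group.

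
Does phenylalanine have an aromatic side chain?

Yes

Phenylalanine (F), tryptophan (W), and tyrosine (Y) have aromatic ring side chains.
Phenylalanine is in this group.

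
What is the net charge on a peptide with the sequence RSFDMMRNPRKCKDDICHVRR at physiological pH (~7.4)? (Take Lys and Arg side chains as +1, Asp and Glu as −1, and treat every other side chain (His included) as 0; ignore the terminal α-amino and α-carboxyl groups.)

Positive (K, R): R1, R7, R10, K11, K13, R20, R21 → +7.
Negative (D, E): D4, D14, D15 → −3.
Net charge = (+7) + (−3) = +4.

+4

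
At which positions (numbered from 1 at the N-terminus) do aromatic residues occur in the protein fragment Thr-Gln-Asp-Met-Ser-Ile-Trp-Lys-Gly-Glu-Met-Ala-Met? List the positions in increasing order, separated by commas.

7

F, W, and Y each carry an aromatic ring on the side chain.
Matching residues: Trp7.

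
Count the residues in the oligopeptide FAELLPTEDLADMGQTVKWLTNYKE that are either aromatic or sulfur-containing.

Aromatic: F, W, Y. Sulfur-containing: C, M.
Aromatic residues here: F1, W19, Y23 (3).
Sulfur-containing residues here: M13 (1).
The two groups share no amino acid, so total = 3 + 1 = 4.

4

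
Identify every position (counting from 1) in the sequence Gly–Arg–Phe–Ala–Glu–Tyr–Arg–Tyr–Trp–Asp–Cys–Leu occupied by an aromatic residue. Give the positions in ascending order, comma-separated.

The aromatic amino acids are Phe (F, benzyl), Trp (W, indole), and Tyr (Y, phenol).
Matching residues: Phe3, Tyr6, Tyr8, Trp9.

3, 6, 8, 9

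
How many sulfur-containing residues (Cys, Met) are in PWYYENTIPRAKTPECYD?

Matching residues: C16.

1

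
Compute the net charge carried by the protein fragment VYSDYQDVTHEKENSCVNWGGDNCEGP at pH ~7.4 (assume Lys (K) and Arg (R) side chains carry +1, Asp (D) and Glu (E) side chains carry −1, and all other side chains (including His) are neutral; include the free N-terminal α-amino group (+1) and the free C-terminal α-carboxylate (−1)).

Positive (K, R): K12 → +1.
Negative (D, E): D4, D7, E11, E13, D22, E25 → −6.
The N-terminus (+1) and C-terminus (−1) cancel.
Net charge = (+1) + (−6) = −5.

-5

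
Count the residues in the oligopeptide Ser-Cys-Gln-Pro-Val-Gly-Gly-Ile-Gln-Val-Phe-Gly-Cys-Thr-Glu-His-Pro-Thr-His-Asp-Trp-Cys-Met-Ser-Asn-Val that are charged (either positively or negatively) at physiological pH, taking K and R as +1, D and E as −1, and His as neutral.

2

Charged side chains at pH ~7.4: K, R (positive); D, E (negative).
Matching residues: Glu15, Asp20.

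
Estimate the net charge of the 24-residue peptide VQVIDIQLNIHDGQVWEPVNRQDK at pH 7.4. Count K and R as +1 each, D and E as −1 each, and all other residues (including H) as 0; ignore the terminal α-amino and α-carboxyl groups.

-2

Positive (K, R): R21, K24 → +2.
Negative (D, E): D5, D12, E17, D23 → −4.
Net charge = (+2) + (−4) = −2.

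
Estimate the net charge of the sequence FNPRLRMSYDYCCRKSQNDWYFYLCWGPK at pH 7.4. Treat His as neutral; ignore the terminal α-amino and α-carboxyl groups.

+3

At pH ~7.4 the Lys and Arg side chains are protonated (+1), the Asp and Glu side chains are deprotonated (−1), and with His taken as neutral all other side chains carry no charge.
Positive (K, R): R4, R6, R14, K15, K29 → +5.
Negative (D, E): D10, D19 → −2.
Net charge = (+5) + (−2) = +3.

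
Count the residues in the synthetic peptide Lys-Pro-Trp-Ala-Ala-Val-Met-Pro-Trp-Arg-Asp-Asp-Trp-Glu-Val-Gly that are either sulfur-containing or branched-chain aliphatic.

Sulfur-containing: C, M. Branched-chain aliphatic: I, L, V.
Sulfur-containing residues here: Met7 (1).
Branched-chain aliphatic residues here: Val6, Val15 (2).
The two groups share no amino acid, so total = 1 + 2 = 3.

3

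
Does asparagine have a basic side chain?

K, R, and H are the three residues with basic side chains (ε-amine, guanidinium, and imidazole respectively).
Asparagine is not in this group.

No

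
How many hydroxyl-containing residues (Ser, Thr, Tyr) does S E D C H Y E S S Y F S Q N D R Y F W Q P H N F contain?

7

Matching residues: S1, Y6, S8, S9, Y10, S12, Y17.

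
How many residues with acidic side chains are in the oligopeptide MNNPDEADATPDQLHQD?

5

Aspartate (D) and glutamate (E) have carboxylic-acid side chains and are the acidic amino acids.
Matching residues: D5, E6, D8, D12, D17.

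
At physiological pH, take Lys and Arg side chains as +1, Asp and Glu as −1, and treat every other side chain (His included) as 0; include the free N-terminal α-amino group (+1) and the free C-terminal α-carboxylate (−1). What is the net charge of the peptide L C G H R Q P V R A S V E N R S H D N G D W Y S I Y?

Positive (K, R): R5, R9, R15 → +3.
Negative (D, E): E13, D18, D21 → −3.
The N-terminus (+1) and C-terminus (−1) cancel.
Net charge = (+3) + (−3) = 0.

0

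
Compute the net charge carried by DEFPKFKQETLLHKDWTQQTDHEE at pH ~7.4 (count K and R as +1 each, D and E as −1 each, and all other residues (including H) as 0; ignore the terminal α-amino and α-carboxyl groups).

Positive (K, R): K5, K7, K14 → +3.
Negative (D, E): D1, E2, E9, D15, D21, E23, E24 → −7.
Net charge = (+3) + (−7) = −4.

-4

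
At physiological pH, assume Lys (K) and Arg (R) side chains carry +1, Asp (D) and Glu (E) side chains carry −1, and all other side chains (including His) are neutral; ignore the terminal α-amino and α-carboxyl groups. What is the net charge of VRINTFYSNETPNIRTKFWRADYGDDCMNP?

Positive (K, R): R2, R15, K17, R20 → +4.
Negative (D, E): E10, D22, D25, D26 → −4.
Net charge = (+4) + (−4) = 0.

0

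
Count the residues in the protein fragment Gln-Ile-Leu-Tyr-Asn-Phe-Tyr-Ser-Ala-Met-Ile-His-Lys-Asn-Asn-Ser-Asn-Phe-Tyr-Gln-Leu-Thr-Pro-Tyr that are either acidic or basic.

2

Acidic: D, E. Basic: H, K, R.
Acidic residues here: none (0).
Basic residues here: His12, Lys13 (2).
The two groups share no amino acid, so total = 0 + 2 = 2.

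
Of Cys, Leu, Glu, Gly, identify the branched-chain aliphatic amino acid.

Leu

Valine (V), leucine (L), and isoleucine (I) are the branched-chain amino acids.
Of the listed options, only Leu belongs to this group.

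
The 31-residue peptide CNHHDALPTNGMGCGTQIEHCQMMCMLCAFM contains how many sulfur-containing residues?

Cysteine (C, thiol) and methionine (M, thioether) are the two sulfur-containing amino acids.
Matching residues: C1, M12, C14, C21, M23, M24, C25, M26, C28, M31.

10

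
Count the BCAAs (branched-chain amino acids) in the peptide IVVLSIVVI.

8

Valine (V), leucine (L), and isoleucine (I) are the branched-chain amino acids.
Matching residues: I1, V2, V3, L4, I6, V7, V8, I9.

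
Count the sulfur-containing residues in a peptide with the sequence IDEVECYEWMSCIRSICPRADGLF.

4

The sulfur-bearing residues are cysteine (–SH) and methionine (–S–CH₃).
Matching residues: C6, M10, C12, C17.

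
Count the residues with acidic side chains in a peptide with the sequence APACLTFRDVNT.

1

Aspartate (D) and glutamate (E) have carboxylic-acid side chains and are the acidic amino acids.
Matching residues: D9.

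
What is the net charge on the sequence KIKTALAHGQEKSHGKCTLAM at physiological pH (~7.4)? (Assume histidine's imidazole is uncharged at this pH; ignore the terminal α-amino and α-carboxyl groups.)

Near pH 7.4, K and R contribute +1 each, D and E contribute −1 each, and every other side chain (His included, as stated) is uncharged.
Positive (K, R): K1, K3, K12, K16 → +4.
Negative (D, E): E11 → −1.
Net charge = (+4) + (−1) = +3.

+3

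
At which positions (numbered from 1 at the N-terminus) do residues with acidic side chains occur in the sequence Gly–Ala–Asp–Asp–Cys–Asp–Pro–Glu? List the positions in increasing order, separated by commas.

3, 4, 6, 8

The acidic residues are Asp (D) and Glu (E), whose side chains end in a carboxylate group.
Matching residues: Asp3, Asp4, Asp6, Glu8.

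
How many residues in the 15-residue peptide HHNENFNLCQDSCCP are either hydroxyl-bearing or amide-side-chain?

Hydroxyl-bearing: S, T, Y. Amide-side-chain: N, Q.
Hydroxyl-bearing residues here: S12 (1).
Amide-side-chain residues here: N3, N5, N7, Q10 (4).
The two groups share no amino acid, so total = 1 + 4 = 5.

5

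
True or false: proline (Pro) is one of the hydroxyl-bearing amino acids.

The –OH-bearing residues are Ser, Thr (aliphatic alcohols), and Tyr (phenol).
Proline is not in this group.

False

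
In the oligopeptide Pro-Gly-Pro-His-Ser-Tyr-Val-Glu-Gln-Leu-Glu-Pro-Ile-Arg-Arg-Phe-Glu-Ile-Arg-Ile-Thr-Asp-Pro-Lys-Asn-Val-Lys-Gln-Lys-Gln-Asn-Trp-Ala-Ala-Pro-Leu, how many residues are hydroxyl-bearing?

Serine (S), threonine (T), and tyrosine (Y) each carry a hydroxyl group on the side chain.
Matching residues: Ser5, Tyr6, Thr21.

3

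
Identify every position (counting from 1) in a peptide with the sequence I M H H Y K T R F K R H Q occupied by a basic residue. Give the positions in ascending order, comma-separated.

Matching residues: H3, H4, K6, R8, K10, R11, H12.

3, 4, 6, 8, 10, 11, 12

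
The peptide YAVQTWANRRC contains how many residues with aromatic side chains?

2

The aromatic amino acids are Phe (F, benzyl), Trp (W, indole), and Tyr (Y, phenol).
Matching residues: Y1, W6.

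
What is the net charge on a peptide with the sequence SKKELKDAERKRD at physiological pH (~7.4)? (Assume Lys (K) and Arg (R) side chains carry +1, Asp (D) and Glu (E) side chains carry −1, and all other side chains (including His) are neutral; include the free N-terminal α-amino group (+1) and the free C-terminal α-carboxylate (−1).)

+2

Positive (K, R): K2, K3, K6, R10, K11, R12 → +6.
Negative (D, E): E4, D7, E9, D13 → −4.
The N-terminus (+1) and C-terminus (−1) cancel.
Net charge = (+6) + (−4) = +2.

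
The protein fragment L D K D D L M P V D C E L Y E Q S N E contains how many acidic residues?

The acidic residues are Asp (D) and Glu (E), whose side chains end in a carboxylate group.
Matching residues: D2, D4, D5, D10, E12, E15, E19.

7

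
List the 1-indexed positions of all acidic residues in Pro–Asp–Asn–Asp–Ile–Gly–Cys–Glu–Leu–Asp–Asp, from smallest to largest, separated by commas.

Only D (aspartate) and E (glutamate) carry a side-chain carboxylic acid.
Matching residues: Asp2, Asp4, Glu8, Asp10, Asp11.

2, 4, 8, 10, 11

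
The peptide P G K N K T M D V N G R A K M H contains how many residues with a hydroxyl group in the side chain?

1

S, T, and Y are the three residues with a side-chain hydroxyl.
Matching residues: T6.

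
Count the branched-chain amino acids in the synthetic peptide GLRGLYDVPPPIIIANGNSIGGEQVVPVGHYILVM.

Valine (V), leucine (L), and isoleucine (I) are the branched-chain amino acids.
Matching residues: L2, L5, V8, I12, I13, I14, I20, V25, V26, V28, I32, L33, V34.

13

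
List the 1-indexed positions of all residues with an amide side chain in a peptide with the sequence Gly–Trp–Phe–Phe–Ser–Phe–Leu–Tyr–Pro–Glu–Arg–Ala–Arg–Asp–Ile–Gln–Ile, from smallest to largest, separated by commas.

16

Only N (asparagine) and Q (glutamine) carry a side-chain carboxamide.
Matching residues: Gln16.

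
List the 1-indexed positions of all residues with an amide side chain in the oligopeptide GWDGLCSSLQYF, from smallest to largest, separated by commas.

10

The amide-side-chain residues are Asn (N) and Gln (Q).
Matching residues: Q10.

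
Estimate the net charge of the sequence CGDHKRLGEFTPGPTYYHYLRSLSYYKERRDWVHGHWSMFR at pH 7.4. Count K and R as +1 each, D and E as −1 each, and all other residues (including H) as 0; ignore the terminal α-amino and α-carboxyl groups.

+3

Positive (K, R): K5, R6, R21, K27, R29, R30, R41 → +7.
Negative (D, E): D3, E9, E28, D31 → −4.
Net charge = (+7) + (−4) = +3.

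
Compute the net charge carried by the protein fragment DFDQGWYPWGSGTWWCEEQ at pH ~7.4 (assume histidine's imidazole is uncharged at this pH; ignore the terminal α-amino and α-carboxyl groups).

The side chains ionized at physiological pH are Lys/Arg (+1) and Asp/Glu (−1); with His treated as neutral, nothing else contributes.
Positive (K, R): none → +0.
Negative (D, E): D1, D3, E17, E18 → −4.
Net charge = (+0) + (−4) = −4.

-4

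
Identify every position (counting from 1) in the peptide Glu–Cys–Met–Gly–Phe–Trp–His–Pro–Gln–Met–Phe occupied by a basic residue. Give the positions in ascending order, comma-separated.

Lysine (K), arginine (R), and histidine (H) have basic, nitrogen-containing side chains.
Matching residues: His7.

7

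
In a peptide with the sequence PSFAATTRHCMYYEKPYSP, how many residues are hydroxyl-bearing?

7

Serine (S), threonine (T), and tyrosine (Y) each carry a hydroxyl group on the side chain.
Matching residues: S2, T6, T7, Y12, Y13, Y17, S18.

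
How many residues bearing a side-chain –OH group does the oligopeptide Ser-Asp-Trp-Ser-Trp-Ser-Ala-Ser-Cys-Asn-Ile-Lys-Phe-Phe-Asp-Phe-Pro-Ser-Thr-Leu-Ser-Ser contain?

8

S, T, and Y are the three residues with a side-chain hydroxyl.
Matching residues: Ser1, Ser4, Ser6, Ser8, Ser18, Thr19, Ser21, Ser22.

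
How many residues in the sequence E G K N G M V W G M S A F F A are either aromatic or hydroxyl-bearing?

Aromatic: F, W, Y. Hydroxyl-bearing: S, T, Y.
Aromatic residues here: W8, F13, F14 (3).
Hydroxyl-bearing residues here: S11 (1).
(Y belongs to both groups, but none appear in this sequence.) Total = 3 + 1 = 4.

4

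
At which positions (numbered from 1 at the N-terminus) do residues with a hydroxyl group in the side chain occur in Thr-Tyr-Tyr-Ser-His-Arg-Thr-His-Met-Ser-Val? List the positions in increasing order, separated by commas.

1, 2, 3, 4, 7, 10

Serine (S), threonine (T), and tyrosine (Y) each carry a hydroxyl group on the side chain.
Matching residues: Thr1, Tyr2, Tyr3, Ser4, Thr7, Ser10.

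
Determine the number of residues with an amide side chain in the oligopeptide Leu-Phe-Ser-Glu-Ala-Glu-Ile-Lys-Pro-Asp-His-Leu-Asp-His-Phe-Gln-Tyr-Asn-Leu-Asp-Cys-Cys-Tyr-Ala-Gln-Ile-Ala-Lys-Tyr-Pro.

Only N (asparagine) and Q (glutamine) carry a side-chain carboxamide.
Matching residues: Gln16, Asn18, Gln25.

3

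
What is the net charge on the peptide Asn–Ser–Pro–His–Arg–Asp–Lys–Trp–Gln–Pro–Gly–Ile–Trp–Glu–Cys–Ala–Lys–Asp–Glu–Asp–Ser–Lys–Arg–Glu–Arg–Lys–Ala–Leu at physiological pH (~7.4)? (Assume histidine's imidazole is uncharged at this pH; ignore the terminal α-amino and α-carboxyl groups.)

At pH ~7.4 the Lys and Arg side chains are protonated (+1), the Asp and Glu side chains are deprotonated (−1), and with His taken as neutral all other side chains carry no charge.
Positive (K, R): Arg5, Lys7, Lys17, Lys22, Arg23, Arg25, Lys26 → +7.
Negative (D, E): Asp6, Glu14, Asp18, Glu19, Asp20, Glu24 → −6.
Net charge = (+7) + (−6) = +1.

+1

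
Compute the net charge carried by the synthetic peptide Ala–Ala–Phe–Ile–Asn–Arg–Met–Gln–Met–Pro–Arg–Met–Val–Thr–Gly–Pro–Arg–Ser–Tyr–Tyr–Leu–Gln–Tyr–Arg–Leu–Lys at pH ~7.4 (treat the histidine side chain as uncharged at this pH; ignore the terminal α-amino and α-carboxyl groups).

At pH ~7.4 the Lys and Arg side chains are protonated (+1), the Asp and Glu side chains are deprotonated (−1), and with His taken as neutral all other side chains carry no charge.
Positive (K, R): Arg6, Arg11, Arg17, Arg24, Lys26 → +5.
Negative (D, E): none → −0.
Net charge = (+5) + (−0) = +5.

+5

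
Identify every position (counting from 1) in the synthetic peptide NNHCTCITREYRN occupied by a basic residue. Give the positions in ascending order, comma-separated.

Lysine (K), arginine (R), and histidine (H) have basic, nitrogen-containing side chains.
Matching residues: H3, R9, R12.

3, 9, 12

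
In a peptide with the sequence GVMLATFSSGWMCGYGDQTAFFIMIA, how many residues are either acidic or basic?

Acidic: D, E. Basic: H, K, R.
Acidic residues here: D17 (1).
Basic residues here: none (0).
The two groups share no amino acid, so total = 1 + 0 = 1.

1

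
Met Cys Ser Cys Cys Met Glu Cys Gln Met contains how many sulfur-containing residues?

7

Only Cys (C) and Met (M) have a sulfur atom in the side chain.
Matching residues: Met1, Cys2, Cys4, Cys5, Met6, Cys8, Met10.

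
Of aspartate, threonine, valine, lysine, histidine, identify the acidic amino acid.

aspartate

Aspartate (D) and glutamate (E) have carboxylic-acid side chains and are the acidic amino acids.
Of the listed options, only aspartate belongs to this group.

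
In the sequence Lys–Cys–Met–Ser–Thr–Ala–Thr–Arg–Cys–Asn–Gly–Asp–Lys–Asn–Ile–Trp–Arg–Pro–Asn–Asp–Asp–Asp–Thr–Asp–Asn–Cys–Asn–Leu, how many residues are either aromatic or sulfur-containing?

Aromatic: F, W, Y. Sulfur-containing: C, M.
Aromatic residues here: Trp16 (1).
Sulfur-containing residues here: Cys2, Met3, Cys9, Cys26 (4).
The two groups share no amino acid, so total = 1 + 4 = 5.

5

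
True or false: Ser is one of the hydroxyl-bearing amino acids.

True

The –OH-bearing residues are Ser, Thr (aliphatic alcohols), and Tyr (phenol).
Serine is in this group.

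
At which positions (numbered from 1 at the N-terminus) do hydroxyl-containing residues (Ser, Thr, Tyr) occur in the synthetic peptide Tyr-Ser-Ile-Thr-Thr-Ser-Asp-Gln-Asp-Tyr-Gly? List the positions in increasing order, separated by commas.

1, 2, 4, 5, 6, 10

Matching residues: Tyr1, Ser2, Thr4, Thr5, Ser6, Tyr10.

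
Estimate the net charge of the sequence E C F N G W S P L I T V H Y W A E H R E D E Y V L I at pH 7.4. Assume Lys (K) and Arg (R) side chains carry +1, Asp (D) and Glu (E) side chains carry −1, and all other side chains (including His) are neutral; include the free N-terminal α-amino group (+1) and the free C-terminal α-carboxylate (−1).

-4

Positive (K, R): R19 → +1.
Negative (D, E): E1, E17, E20, D21, E22 → −5.
The N-terminus (+1) and C-terminus (−1) cancel.
Net charge = (+1) + (−5) = −4.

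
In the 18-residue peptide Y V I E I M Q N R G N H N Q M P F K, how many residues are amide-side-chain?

5

Asparagine (N) and glutamine (Q) have uncharged amide side chains.
Matching residues: Q7, N8, N11, N13, Q14.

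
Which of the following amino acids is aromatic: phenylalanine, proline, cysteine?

phenylalanine

F, W, and Y each carry an aromatic ring on the side chain.
Of the listed options, only phenylalanine belongs to this group.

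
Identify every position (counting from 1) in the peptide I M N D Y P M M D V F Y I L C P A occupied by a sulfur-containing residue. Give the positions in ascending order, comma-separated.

2, 7, 8, 15

Matching residues: M2, M7, M8, C15.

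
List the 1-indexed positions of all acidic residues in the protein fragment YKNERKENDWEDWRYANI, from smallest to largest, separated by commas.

Aspartate (D) and glutamate (E) have carboxylic-acid side chains and are the acidic amino acids.
Matching residues: E4, E7, D9, E11, D12.

4, 7, 9, 11, 12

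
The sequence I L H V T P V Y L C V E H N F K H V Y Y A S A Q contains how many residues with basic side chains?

K, R, and H are the three residues with basic side chains (ε-amine, guanidinium, and imidazole respectively).
Matching residues: H3, H13, K16, H17.

4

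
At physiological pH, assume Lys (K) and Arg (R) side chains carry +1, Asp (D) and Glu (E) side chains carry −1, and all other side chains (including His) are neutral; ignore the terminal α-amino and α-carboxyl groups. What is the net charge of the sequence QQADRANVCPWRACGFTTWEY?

0

Positive (K, R): R5, R12 → +2.
Negative (D, E): D4, E20 → −2.
Net charge = (+2) + (−2) = 0.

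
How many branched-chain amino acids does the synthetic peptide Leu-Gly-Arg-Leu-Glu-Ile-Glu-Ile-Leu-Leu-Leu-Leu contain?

8

The BCAAs are Val, Leu, and Ile — aliphatic side chains with a branch point.
Matching residues: Leu1, Leu4, Ile6, Ile8, Leu9, Leu10, Leu11, Leu12.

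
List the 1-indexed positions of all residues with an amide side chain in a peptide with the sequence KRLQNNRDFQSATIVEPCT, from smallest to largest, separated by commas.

Only N (asparagine) and Q (glutamine) carry a side-chain carboxamide.
Matching residues: Q4, N5, N6, Q10.

4, 5, 6, 10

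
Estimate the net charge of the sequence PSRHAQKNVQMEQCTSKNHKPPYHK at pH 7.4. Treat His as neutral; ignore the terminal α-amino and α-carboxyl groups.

At pH ~7.4 the Lys and Arg side chains are protonated (+1), the Asp and Glu side chains are deprotonated (−1), and with His taken as neutral all other side chains carry no charge.
Positive (K, R): R3, K7, K17, K20, K25 → +5.
Negative (D, E): E12 → −1.
Net charge = (+5) + (−1) = +4.

+4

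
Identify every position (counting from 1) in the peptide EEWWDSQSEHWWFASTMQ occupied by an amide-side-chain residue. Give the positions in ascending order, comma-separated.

Only N (asparagine) and Q (glutamine) carry a side-chain carboxamide.
Matching residues: Q7, Q18.

7, 18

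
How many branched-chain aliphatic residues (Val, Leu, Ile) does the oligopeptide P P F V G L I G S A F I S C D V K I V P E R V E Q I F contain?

9

Matching residues: V4, L6, I7, I12, V16, I18, V19, V23, I26.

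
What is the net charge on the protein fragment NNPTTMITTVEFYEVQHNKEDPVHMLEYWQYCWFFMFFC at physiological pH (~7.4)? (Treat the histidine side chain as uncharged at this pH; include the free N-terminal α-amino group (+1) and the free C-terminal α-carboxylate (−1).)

The side chains ionized at physiological pH are Lys/Arg (+1) and Asp/Glu (−1); with His treated as neutral, nothing else contributes.
Positive (K, R): K19 → +1.
Negative (D, E): E11, E14, E20, D21, E27 → −5.
The N-terminus (+1) and C-terminus (−1) cancel.
Net charge = (+1) + (−5) = −4.

-4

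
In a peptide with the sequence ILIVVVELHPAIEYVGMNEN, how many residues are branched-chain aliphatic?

9

Valine (V), leucine (L), and isoleucine (I) are the branched-chain amino acids.
Matching residues: I1, L2, I3, V4, V5, V6, L8, I12, V15.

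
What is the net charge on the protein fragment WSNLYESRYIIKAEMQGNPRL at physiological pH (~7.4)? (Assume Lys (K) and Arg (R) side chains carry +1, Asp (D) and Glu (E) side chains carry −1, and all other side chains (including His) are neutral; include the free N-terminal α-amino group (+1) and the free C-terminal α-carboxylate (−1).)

Positive (K, R): R8, K12, R20 → +3.
Negative (D, E): E6, E14 → −2.
The N-terminus (+1) and C-terminus (−1) cancel.
Net charge = (+3) + (−2) = +1.

+1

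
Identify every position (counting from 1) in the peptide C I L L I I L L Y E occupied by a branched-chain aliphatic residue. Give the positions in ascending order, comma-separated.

The BCAAs are Val, Leu, and Ile — aliphatic side chains with a branch point.
Matching residues: I2, L3, L4, I5, I6, L7, L8.

2, 3, 4, 5, 6, 7, 8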